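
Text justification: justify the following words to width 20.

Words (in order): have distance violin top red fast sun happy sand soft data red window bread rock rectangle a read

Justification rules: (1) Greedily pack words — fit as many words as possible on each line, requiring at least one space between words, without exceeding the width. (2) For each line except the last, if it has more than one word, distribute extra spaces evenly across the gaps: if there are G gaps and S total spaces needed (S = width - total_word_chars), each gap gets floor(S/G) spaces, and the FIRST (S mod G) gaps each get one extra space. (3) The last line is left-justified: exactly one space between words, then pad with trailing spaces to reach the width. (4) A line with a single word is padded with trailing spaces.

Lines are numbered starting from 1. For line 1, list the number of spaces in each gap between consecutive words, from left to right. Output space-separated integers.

Answer: 1 1

Derivation:
Line 1: ['have', 'distance', 'violin'] (min_width=20, slack=0)
Line 2: ['top', 'red', 'fast', 'sun'] (min_width=16, slack=4)
Line 3: ['happy', 'sand', 'soft', 'data'] (min_width=20, slack=0)
Line 4: ['red', 'window', 'bread'] (min_width=16, slack=4)
Line 5: ['rock', 'rectangle', 'a'] (min_width=16, slack=4)
Line 6: ['read'] (min_width=4, slack=16)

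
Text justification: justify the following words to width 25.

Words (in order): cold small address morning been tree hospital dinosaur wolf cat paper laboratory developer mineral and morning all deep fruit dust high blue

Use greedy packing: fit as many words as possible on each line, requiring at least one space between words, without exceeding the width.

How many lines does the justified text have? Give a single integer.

Line 1: ['cold', 'small', 'address'] (min_width=18, slack=7)
Line 2: ['morning', 'been', 'tree'] (min_width=17, slack=8)
Line 3: ['hospital', 'dinosaur', 'wolf'] (min_width=22, slack=3)
Line 4: ['cat', 'paper', 'laboratory'] (min_width=20, slack=5)
Line 5: ['developer', 'mineral', 'and'] (min_width=21, slack=4)
Line 6: ['morning', 'all', 'deep', 'fruit'] (min_width=22, slack=3)
Line 7: ['dust', 'high', 'blue'] (min_width=14, slack=11)
Total lines: 7

Answer: 7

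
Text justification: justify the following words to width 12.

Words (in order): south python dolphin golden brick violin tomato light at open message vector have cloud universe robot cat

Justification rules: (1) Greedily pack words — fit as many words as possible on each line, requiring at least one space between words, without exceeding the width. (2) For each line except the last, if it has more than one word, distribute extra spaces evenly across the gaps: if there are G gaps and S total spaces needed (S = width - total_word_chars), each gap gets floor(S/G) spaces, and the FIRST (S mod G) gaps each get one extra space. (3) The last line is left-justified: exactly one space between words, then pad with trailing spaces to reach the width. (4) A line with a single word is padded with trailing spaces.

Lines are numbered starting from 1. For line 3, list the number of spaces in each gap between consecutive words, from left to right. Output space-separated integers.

Line 1: ['south', 'python'] (min_width=12, slack=0)
Line 2: ['dolphin'] (min_width=7, slack=5)
Line 3: ['golden', 'brick'] (min_width=12, slack=0)
Line 4: ['violin'] (min_width=6, slack=6)
Line 5: ['tomato', 'light'] (min_width=12, slack=0)
Line 6: ['at', 'open'] (min_width=7, slack=5)
Line 7: ['message'] (min_width=7, slack=5)
Line 8: ['vector', 'have'] (min_width=11, slack=1)
Line 9: ['cloud'] (min_width=5, slack=7)
Line 10: ['universe'] (min_width=8, slack=4)
Line 11: ['robot', 'cat'] (min_width=9, slack=3)

Answer: 1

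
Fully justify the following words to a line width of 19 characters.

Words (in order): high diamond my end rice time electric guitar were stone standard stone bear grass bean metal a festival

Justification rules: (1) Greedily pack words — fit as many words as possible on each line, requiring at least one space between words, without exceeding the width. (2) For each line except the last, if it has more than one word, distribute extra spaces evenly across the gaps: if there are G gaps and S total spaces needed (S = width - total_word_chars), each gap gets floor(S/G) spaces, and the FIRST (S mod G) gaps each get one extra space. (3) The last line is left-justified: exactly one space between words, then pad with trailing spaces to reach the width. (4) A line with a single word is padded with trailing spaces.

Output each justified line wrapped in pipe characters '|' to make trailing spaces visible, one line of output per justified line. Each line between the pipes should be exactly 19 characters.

Answer: |high diamond my end|
|rice  time electric|
|guitar  were  stone|
|standard stone bear|
|grass  bean metal a|
|festival           |

Derivation:
Line 1: ['high', 'diamond', 'my', 'end'] (min_width=19, slack=0)
Line 2: ['rice', 'time', 'electric'] (min_width=18, slack=1)
Line 3: ['guitar', 'were', 'stone'] (min_width=17, slack=2)
Line 4: ['standard', 'stone', 'bear'] (min_width=19, slack=0)
Line 5: ['grass', 'bean', 'metal', 'a'] (min_width=18, slack=1)
Line 6: ['festival'] (min_width=8, slack=11)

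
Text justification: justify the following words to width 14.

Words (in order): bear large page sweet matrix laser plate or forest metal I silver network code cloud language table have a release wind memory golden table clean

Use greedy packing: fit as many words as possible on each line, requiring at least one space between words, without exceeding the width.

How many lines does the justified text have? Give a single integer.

Line 1: ['bear', 'large'] (min_width=10, slack=4)
Line 2: ['page', 'sweet'] (min_width=10, slack=4)
Line 3: ['matrix', 'laser'] (min_width=12, slack=2)
Line 4: ['plate', 'or'] (min_width=8, slack=6)
Line 5: ['forest', 'metal', 'I'] (min_width=14, slack=0)
Line 6: ['silver', 'network'] (min_width=14, slack=0)
Line 7: ['code', 'cloud'] (min_width=10, slack=4)
Line 8: ['language', 'table'] (min_width=14, slack=0)
Line 9: ['have', 'a', 'release'] (min_width=14, slack=0)
Line 10: ['wind', 'memory'] (min_width=11, slack=3)
Line 11: ['golden', 'table'] (min_width=12, slack=2)
Line 12: ['clean'] (min_width=5, slack=9)
Total lines: 12

Answer: 12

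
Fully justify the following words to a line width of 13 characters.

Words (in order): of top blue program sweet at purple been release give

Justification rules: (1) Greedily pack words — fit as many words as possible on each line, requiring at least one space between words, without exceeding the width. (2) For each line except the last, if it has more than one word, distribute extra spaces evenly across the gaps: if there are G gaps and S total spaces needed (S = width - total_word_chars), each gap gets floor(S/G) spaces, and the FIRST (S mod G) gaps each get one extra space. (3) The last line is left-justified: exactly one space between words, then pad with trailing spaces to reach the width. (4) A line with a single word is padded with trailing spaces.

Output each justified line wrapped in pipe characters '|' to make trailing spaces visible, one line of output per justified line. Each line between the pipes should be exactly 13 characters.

Line 1: ['of', 'top', 'blue'] (min_width=11, slack=2)
Line 2: ['program', 'sweet'] (min_width=13, slack=0)
Line 3: ['at', 'purple'] (min_width=9, slack=4)
Line 4: ['been', 'release'] (min_width=12, slack=1)
Line 5: ['give'] (min_width=4, slack=9)

Answer: |of  top  blue|
|program sweet|
|at     purple|
|been  release|
|give         |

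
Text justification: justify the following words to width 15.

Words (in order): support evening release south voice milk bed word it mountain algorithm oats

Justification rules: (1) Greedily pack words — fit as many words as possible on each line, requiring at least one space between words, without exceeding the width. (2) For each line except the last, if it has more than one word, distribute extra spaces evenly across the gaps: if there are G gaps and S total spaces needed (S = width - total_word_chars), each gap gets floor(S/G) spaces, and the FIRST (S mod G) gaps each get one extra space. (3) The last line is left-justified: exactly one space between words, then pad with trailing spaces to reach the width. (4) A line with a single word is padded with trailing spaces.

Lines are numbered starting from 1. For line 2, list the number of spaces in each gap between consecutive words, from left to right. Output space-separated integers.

Answer: 3

Derivation:
Line 1: ['support', 'evening'] (min_width=15, slack=0)
Line 2: ['release', 'south'] (min_width=13, slack=2)
Line 3: ['voice', 'milk', 'bed'] (min_width=14, slack=1)
Line 4: ['word', 'it'] (min_width=7, slack=8)
Line 5: ['mountain'] (min_width=8, slack=7)
Line 6: ['algorithm', 'oats'] (min_width=14, slack=1)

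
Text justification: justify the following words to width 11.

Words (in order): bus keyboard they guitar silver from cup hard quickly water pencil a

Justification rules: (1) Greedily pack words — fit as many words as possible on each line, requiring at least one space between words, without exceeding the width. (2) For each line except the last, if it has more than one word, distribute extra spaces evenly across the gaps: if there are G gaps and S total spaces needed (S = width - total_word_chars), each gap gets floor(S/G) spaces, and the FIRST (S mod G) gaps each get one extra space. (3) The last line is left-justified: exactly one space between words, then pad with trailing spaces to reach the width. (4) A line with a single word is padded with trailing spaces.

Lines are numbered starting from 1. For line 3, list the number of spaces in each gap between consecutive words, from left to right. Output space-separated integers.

Answer: 1

Derivation:
Line 1: ['bus'] (min_width=3, slack=8)
Line 2: ['keyboard'] (min_width=8, slack=3)
Line 3: ['they', 'guitar'] (min_width=11, slack=0)
Line 4: ['silver', 'from'] (min_width=11, slack=0)
Line 5: ['cup', 'hard'] (min_width=8, slack=3)
Line 6: ['quickly'] (min_width=7, slack=4)
Line 7: ['water'] (min_width=5, slack=6)
Line 8: ['pencil', 'a'] (min_width=8, slack=3)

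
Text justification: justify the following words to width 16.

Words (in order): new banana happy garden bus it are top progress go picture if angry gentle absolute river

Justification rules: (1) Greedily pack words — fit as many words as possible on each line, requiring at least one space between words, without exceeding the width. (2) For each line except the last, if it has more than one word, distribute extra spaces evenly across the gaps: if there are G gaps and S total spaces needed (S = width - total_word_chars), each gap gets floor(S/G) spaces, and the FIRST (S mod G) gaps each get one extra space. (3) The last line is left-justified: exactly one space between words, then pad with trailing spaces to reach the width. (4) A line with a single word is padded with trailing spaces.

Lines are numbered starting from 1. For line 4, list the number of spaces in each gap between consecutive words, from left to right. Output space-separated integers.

Answer: 3 2

Derivation:
Line 1: ['new', 'banana', 'happy'] (min_width=16, slack=0)
Line 2: ['garden', 'bus', 'it'] (min_width=13, slack=3)
Line 3: ['are', 'top', 'progress'] (min_width=16, slack=0)
Line 4: ['go', 'picture', 'if'] (min_width=13, slack=3)
Line 5: ['angry', 'gentle'] (min_width=12, slack=4)
Line 6: ['absolute', 'river'] (min_width=14, slack=2)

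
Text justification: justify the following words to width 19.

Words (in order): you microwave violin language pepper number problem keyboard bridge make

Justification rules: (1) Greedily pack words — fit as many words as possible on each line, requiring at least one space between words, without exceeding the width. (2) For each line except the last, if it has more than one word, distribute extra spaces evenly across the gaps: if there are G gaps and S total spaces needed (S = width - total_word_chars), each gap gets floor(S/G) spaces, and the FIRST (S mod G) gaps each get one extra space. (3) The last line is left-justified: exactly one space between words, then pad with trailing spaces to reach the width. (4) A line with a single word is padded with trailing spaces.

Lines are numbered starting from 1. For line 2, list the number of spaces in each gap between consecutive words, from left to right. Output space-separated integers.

Answer: 5

Derivation:
Line 1: ['you', 'microwave'] (min_width=13, slack=6)
Line 2: ['violin', 'language'] (min_width=15, slack=4)
Line 3: ['pepper', 'number'] (min_width=13, slack=6)
Line 4: ['problem', 'keyboard'] (min_width=16, slack=3)
Line 5: ['bridge', 'make'] (min_width=11, slack=8)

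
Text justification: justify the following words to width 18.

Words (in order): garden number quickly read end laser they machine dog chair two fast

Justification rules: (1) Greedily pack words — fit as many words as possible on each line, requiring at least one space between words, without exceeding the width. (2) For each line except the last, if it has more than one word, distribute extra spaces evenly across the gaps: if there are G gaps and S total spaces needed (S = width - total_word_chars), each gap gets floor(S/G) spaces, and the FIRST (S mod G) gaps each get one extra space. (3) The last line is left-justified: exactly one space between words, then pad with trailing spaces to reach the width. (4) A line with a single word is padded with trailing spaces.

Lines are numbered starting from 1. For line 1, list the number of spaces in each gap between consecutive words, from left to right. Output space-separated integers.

Line 1: ['garden', 'number'] (min_width=13, slack=5)
Line 2: ['quickly', 'read', 'end'] (min_width=16, slack=2)
Line 3: ['laser', 'they', 'machine'] (min_width=18, slack=0)
Line 4: ['dog', 'chair', 'two', 'fast'] (min_width=18, slack=0)

Answer: 6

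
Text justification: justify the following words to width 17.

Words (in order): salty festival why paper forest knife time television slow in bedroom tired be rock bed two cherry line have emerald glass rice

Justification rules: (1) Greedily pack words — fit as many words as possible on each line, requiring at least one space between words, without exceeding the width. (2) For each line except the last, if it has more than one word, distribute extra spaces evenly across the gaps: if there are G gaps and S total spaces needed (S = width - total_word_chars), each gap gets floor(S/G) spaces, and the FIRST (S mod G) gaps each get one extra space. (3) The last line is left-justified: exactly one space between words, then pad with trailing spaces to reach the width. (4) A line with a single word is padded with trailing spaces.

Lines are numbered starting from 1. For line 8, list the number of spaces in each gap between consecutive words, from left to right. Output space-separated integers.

Answer: 5

Derivation:
Line 1: ['salty', 'festival'] (min_width=14, slack=3)
Line 2: ['why', 'paper', 'forest'] (min_width=16, slack=1)
Line 3: ['knife', 'time'] (min_width=10, slack=7)
Line 4: ['television', 'slow'] (min_width=15, slack=2)
Line 5: ['in', 'bedroom', 'tired'] (min_width=16, slack=1)
Line 6: ['be', 'rock', 'bed', 'two'] (min_width=15, slack=2)
Line 7: ['cherry', 'line', 'have'] (min_width=16, slack=1)
Line 8: ['emerald', 'glass'] (min_width=13, slack=4)
Line 9: ['rice'] (min_width=4, slack=13)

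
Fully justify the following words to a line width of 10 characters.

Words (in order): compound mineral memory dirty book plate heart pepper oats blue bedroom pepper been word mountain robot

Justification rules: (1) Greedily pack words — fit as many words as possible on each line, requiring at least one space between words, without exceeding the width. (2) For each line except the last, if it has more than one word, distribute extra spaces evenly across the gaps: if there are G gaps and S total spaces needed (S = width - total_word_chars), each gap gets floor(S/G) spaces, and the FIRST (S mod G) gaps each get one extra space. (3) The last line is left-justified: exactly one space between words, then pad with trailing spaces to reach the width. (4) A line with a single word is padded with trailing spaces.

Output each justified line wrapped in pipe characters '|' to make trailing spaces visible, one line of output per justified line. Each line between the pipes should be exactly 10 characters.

Line 1: ['compound'] (min_width=8, slack=2)
Line 2: ['mineral'] (min_width=7, slack=3)
Line 3: ['memory'] (min_width=6, slack=4)
Line 4: ['dirty', 'book'] (min_width=10, slack=0)
Line 5: ['plate'] (min_width=5, slack=5)
Line 6: ['heart'] (min_width=5, slack=5)
Line 7: ['pepper'] (min_width=6, slack=4)
Line 8: ['oats', 'blue'] (min_width=9, slack=1)
Line 9: ['bedroom'] (min_width=7, slack=3)
Line 10: ['pepper'] (min_width=6, slack=4)
Line 11: ['been', 'word'] (min_width=9, slack=1)
Line 12: ['mountain'] (min_width=8, slack=2)
Line 13: ['robot'] (min_width=5, slack=5)

Answer: |compound  |
|mineral   |
|memory    |
|dirty book|
|plate     |
|heart     |
|pepper    |
|oats  blue|
|bedroom   |
|pepper    |
|been  word|
|mountain  |
|robot     |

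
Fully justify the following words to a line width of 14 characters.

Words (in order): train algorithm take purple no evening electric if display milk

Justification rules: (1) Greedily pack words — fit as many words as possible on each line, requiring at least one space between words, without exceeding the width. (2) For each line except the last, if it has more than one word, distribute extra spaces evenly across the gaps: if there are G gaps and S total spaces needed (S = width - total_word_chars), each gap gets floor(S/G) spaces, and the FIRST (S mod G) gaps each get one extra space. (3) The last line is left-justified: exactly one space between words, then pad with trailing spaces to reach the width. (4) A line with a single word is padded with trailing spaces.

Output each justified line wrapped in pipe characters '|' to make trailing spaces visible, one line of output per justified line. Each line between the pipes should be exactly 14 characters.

Line 1: ['train'] (min_width=5, slack=9)
Line 2: ['algorithm', 'take'] (min_width=14, slack=0)
Line 3: ['purple', 'no'] (min_width=9, slack=5)
Line 4: ['evening'] (min_width=7, slack=7)
Line 5: ['electric', 'if'] (min_width=11, slack=3)
Line 6: ['display', 'milk'] (min_width=12, slack=2)

Answer: |train         |
|algorithm take|
|purple      no|
|evening       |
|electric    if|
|display milk  |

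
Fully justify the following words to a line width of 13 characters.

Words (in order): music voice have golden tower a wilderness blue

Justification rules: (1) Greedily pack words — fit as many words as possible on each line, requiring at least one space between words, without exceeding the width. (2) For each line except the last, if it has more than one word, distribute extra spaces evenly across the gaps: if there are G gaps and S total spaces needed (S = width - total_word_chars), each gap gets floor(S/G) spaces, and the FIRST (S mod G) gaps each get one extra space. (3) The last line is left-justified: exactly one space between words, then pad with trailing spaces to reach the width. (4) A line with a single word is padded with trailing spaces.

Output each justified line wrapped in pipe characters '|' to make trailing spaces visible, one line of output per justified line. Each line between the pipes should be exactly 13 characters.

Answer: |music   voice|
|have   golden|
|tower       a|
|wilderness   |
|blue         |

Derivation:
Line 1: ['music', 'voice'] (min_width=11, slack=2)
Line 2: ['have', 'golden'] (min_width=11, slack=2)
Line 3: ['tower', 'a'] (min_width=7, slack=6)
Line 4: ['wilderness'] (min_width=10, slack=3)
Line 5: ['blue'] (min_width=4, slack=9)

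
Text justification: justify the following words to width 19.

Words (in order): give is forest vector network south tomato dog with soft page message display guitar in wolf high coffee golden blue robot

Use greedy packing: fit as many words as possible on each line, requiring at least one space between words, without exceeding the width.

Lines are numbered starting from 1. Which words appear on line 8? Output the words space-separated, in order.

Answer: robot

Derivation:
Line 1: ['give', 'is', 'forest'] (min_width=14, slack=5)
Line 2: ['vector', 'network'] (min_width=14, slack=5)
Line 3: ['south', 'tomato', 'dog'] (min_width=16, slack=3)
Line 4: ['with', 'soft', 'page'] (min_width=14, slack=5)
Line 5: ['message', 'display'] (min_width=15, slack=4)
Line 6: ['guitar', 'in', 'wolf', 'high'] (min_width=19, slack=0)
Line 7: ['coffee', 'golden', 'blue'] (min_width=18, slack=1)
Line 8: ['robot'] (min_width=5, slack=14)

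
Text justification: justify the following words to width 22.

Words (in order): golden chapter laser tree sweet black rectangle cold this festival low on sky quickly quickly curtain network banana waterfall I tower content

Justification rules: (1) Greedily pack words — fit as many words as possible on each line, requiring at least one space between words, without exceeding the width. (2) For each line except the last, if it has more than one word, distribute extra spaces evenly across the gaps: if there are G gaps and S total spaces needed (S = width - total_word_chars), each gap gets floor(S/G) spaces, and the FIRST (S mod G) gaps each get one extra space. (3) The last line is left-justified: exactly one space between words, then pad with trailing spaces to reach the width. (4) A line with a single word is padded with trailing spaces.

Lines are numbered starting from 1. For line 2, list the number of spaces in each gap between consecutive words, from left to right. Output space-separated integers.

Answer: 4 4

Derivation:
Line 1: ['golden', 'chapter', 'laser'] (min_width=20, slack=2)
Line 2: ['tree', 'sweet', 'black'] (min_width=16, slack=6)
Line 3: ['rectangle', 'cold', 'this'] (min_width=19, slack=3)
Line 4: ['festival', 'low', 'on', 'sky'] (min_width=19, slack=3)
Line 5: ['quickly', 'quickly'] (min_width=15, slack=7)
Line 6: ['curtain', 'network', 'banana'] (min_width=22, slack=0)
Line 7: ['waterfall', 'I', 'tower'] (min_width=17, slack=5)
Line 8: ['content'] (min_width=7, slack=15)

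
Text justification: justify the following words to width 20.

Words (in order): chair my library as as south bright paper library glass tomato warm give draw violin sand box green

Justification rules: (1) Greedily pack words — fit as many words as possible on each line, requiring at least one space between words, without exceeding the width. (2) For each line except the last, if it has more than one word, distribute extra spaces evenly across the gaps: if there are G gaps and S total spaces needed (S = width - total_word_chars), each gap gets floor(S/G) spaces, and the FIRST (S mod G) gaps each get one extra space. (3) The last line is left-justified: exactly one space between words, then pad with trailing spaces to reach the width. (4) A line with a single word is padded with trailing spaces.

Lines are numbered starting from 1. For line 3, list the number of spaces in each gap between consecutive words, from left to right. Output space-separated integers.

Answer: 2 1

Derivation:
Line 1: ['chair', 'my', 'library', 'as'] (min_width=19, slack=1)
Line 2: ['as', 'south', 'bright'] (min_width=15, slack=5)
Line 3: ['paper', 'library', 'glass'] (min_width=19, slack=1)
Line 4: ['tomato', 'warm', 'give'] (min_width=16, slack=4)
Line 5: ['draw', 'violin', 'sand', 'box'] (min_width=20, slack=0)
Line 6: ['green'] (min_width=5, slack=15)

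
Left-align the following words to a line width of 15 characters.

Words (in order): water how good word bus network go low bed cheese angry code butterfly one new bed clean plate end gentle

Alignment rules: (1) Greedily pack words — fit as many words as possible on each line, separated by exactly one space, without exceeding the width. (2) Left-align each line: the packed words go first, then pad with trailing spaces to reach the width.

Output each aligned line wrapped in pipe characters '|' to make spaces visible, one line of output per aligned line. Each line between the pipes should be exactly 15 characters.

Line 1: ['water', 'how', 'good'] (min_width=14, slack=1)
Line 2: ['word', 'bus'] (min_width=8, slack=7)
Line 3: ['network', 'go', 'low'] (min_width=14, slack=1)
Line 4: ['bed', 'cheese'] (min_width=10, slack=5)
Line 5: ['angry', 'code'] (min_width=10, slack=5)
Line 6: ['butterfly', 'one'] (min_width=13, slack=2)
Line 7: ['new', 'bed', 'clean'] (min_width=13, slack=2)
Line 8: ['plate', 'end'] (min_width=9, slack=6)
Line 9: ['gentle'] (min_width=6, slack=9)

Answer: |water how good |
|word bus       |
|network go low |
|bed cheese     |
|angry code     |
|butterfly one  |
|new bed clean  |
|plate end      |
|gentle         |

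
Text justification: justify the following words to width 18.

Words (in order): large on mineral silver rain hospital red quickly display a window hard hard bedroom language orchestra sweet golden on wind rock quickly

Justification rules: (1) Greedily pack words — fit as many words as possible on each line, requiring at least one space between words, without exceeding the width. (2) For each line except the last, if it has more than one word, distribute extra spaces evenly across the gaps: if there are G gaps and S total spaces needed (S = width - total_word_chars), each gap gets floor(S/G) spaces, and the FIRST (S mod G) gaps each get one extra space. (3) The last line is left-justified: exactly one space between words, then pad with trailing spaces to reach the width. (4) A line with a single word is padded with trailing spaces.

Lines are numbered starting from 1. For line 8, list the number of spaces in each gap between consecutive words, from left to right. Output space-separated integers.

Answer: 3 3

Derivation:
Line 1: ['large', 'on', 'mineral'] (min_width=16, slack=2)
Line 2: ['silver', 'rain'] (min_width=11, slack=7)
Line 3: ['hospital', 'red'] (min_width=12, slack=6)
Line 4: ['quickly', 'display', 'a'] (min_width=17, slack=1)
Line 5: ['window', 'hard', 'hard'] (min_width=16, slack=2)
Line 6: ['bedroom', 'language'] (min_width=16, slack=2)
Line 7: ['orchestra', 'sweet'] (min_width=15, slack=3)
Line 8: ['golden', 'on', 'wind'] (min_width=14, slack=4)
Line 9: ['rock', 'quickly'] (min_width=12, slack=6)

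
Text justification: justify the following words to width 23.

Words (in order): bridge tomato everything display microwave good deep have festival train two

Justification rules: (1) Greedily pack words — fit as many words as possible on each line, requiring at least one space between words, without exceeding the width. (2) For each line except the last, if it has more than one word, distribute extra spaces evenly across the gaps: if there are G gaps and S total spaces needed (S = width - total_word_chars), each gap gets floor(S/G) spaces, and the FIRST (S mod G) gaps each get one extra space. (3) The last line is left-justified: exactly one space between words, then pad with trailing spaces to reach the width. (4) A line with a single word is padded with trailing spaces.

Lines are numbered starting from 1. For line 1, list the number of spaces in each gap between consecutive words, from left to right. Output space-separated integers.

Line 1: ['bridge', 'tomato'] (min_width=13, slack=10)
Line 2: ['everything', 'display'] (min_width=18, slack=5)
Line 3: ['microwave', 'good', 'deep'] (min_width=19, slack=4)
Line 4: ['have', 'festival', 'train', 'two'] (min_width=23, slack=0)

Answer: 11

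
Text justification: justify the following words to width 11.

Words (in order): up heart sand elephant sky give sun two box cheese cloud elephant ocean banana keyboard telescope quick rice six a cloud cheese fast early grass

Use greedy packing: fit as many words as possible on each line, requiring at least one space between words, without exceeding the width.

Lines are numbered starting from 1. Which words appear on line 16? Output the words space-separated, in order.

Answer: early grass

Derivation:
Line 1: ['up', 'heart'] (min_width=8, slack=3)
Line 2: ['sand'] (min_width=4, slack=7)
Line 3: ['elephant'] (min_width=8, slack=3)
Line 4: ['sky', 'give'] (min_width=8, slack=3)
Line 5: ['sun', 'two', 'box'] (min_width=11, slack=0)
Line 6: ['cheese'] (min_width=6, slack=5)
Line 7: ['cloud'] (min_width=5, slack=6)
Line 8: ['elephant'] (min_width=8, slack=3)
Line 9: ['ocean'] (min_width=5, slack=6)
Line 10: ['banana'] (min_width=6, slack=5)
Line 11: ['keyboard'] (min_width=8, slack=3)
Line 12: ['telescope'] (min_width=9, slack=2)
Line 13: ['quick', 'rice'] (min_width=10, slack=1)
Line 14: ['six', 'a', 'cloud'] (min_width=11, slack=0)
Line 15: ['cheese', 'fast'] (min_width=11, slack=0)
Line 16: ['early', 'grass'] (min_width=11, slack=0)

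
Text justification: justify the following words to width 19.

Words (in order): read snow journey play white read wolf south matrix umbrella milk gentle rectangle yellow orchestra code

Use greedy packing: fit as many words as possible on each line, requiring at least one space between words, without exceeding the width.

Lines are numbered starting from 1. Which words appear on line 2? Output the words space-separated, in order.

Answer: play white read

Derivation:
Line 1: ['read', 'snow', 'journey'] (min_width=17, slack=2)
Line 2: ['play', 'white', 'read'] (min_width=15, slack=4)
Line 3: ['wolf', 'south', 'matrix'] (min_width=17, slack=2)
Line 4: ['umbrella', 'milk'] (min_width=13, slack=6)
Line 5: ['gentle', 'rectangle'] (min_width=16, slack=3)
Line 6: ['yellow', 'orchestra'] (min_width=16, slack=3)
Line 7: ['code'] (min_width=4, slack=15)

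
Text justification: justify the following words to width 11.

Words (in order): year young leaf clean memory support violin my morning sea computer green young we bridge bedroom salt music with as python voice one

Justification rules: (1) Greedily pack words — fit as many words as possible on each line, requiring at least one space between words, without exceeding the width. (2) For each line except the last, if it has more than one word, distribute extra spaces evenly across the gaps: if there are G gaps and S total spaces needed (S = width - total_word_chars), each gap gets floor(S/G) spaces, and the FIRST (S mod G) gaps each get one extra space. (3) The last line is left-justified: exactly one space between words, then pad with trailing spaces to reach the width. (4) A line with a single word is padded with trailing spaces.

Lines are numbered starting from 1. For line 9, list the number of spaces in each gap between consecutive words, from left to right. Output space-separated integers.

Answer: 3

Derivation:
Line 1: ['year', 'young'] (min_width=10, slack=1)
Line 2: ['leaf', 'clean'] (min_width=10, slack=1)
Line 3: ['memory'] (min_width=6, slack=5)
Line 4: ['support'] (min_width=7, slack=4)
Line 5: ['violin', 'my'] (min_width=9, slack=2)
Line 6: ['morning', 'sea'] (min_width=11, slack=0)
Line 7: ['computer'] (min_width=8, slack=3)
Line 8: ['green', 'young'] (min_width=11, slack=0)
Line 9: ['we', 'bridge'] (min_width=9, slack=2)
Line 10: ['bedroom'] (min_width=7, slack=4)
Line 11: ['salt', 'music'] (min_width=10, slack=1)
Line 12: ['with', 'as'] (min_width=7, slack=4)
Line 13: ['python'] (min_width=6, slack=5)
Line 14: ['voice', 'one'] (min_width=9, slack=2)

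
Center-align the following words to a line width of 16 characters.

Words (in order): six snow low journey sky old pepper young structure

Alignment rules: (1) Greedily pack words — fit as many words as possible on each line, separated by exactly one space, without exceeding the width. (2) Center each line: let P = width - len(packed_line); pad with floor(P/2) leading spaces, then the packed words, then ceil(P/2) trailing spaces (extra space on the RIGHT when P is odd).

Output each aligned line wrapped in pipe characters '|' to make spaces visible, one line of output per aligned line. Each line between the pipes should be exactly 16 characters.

Answer: |  six snow low  |
|journey sky old |
|  pepper young  |
|   structure    |

Derivation:
Line 1: ['six', 'snow', 'low'] (min_width=12, slack=4)
Line 2: ['journey', 'sky', 'old'] (min_width=15, slack=1)
Line 3: ['pepper', 'young'] (min_width=12, slack=4)
Line 4: ['structure'] (min_width=9, slack=7)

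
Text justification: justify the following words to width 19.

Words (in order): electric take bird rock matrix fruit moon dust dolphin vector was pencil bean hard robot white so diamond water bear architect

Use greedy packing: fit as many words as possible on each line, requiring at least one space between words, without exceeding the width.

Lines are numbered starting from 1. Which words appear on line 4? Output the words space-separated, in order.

Answer: vector was pencil

Derivation:
Line 1: ['electric', 'take', 'bird'] (min_width=18, slack=1)
Line 2: ['rock', 'matrix', 'fruit'] (min_width=17, slack=2)
Line 3: ['moon', 'dust', 'dolphin'] (min_width=17, slack=2)
Line 4: ['vector', 'was', 'pencil'] (min_width=17, slack=2)
Line 5: ['bean', 'hard', 'robot'] (min_width=15, slack=4)
Line 6: ['white', 'so', 'diamond'] (min_width=16, slack=3)
Line 7: ['water', 'bear'] (min_width=10, slack=9)
Line 8: ['architect'] (min_width=9, slack=10)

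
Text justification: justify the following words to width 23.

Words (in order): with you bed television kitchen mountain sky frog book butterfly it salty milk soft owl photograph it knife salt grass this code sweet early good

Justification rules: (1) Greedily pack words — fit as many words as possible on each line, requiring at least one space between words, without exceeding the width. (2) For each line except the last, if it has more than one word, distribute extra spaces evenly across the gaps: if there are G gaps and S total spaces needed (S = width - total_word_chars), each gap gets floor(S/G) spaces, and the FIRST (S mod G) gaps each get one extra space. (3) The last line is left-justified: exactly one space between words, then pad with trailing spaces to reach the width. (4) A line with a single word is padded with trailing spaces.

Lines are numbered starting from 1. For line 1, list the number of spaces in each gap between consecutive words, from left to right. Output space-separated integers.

Line 1: ['with', 'you', 'bed', 'television'] (min_width=23, slack=0)
Line 2: ['kitchen', 'mountain', 'sky'] (min_width=20, slack=3)
Line 3: ['frog', 'book', 'butterfly', 'it'] (min_width=22, slack=1)
Line 4: ['salty', 'milk', 'soft', 'owl'] (min_width=19, slack=4)
Line 5: ['photograph', 'it', 'knife'] (min_width=19, slack=4)
Line 6: ['salt', 'grass', 'this', 'code'] (min_width=20, slack=3)
Line 7: ['sweet', 'early', 'good'] (min_width=16, slack=7)

Answer: 1 1 1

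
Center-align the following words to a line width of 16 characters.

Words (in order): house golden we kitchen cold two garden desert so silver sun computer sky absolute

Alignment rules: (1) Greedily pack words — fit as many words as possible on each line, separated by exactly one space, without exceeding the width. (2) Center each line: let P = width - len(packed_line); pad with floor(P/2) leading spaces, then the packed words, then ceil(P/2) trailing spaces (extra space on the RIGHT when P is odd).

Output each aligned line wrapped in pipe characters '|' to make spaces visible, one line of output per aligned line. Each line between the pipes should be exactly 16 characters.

Line 1: ['house', 'golden', 'we'] (min_width=15, slack=1)
Line 2: ['kitchen', 'cold', 'two'] (min_width=16, slack=0)
Line 3: ['garden', 'desert', 'so'] (min_width=16, slack=0)
Line 4: ['silver', 'sun'] (min_width=10, slack=6)
Line 5: ['computer', 'sky'] (min_width=12, slack=4)
Line 6: ['absolute'] (min_width=8, slack=8)

Answer: |house golden we |
|kitchen cold two|
|garden desert so|
|   silver sun   |
|  computer sky  |
|    absolute    |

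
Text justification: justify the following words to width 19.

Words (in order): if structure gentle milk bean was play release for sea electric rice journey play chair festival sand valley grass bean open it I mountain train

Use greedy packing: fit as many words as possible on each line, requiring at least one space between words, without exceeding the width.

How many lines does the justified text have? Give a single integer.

Line 1: ['if', 'structure', 'gentle'] (min_width=19, slack=0)
Line 2: ['milk', 'bean', 'was', 'play'] (min_width=18, slack=1)
Line 3: ['release', 'for', 'sea'] (min_width=15, slack=4)
Line 4: ['electric', 'rice'] (min_width=13, slack=6)
Line 5: ['journey', 'play', 'chair'] (min_width=18, slack=1)
Line 6: ['festival', 'sand'] (min_width=13, slack=6)
Line 7: ['valley', 'grass', 'bean'] (min_width=17, slack=2)
Line 8: ['open', 'it', 'I', 'mountain'] (min_width=18, slack=1)
Line 9: ['train'] (min_width=5, slack=14)
Total lines: 9

Answer: 9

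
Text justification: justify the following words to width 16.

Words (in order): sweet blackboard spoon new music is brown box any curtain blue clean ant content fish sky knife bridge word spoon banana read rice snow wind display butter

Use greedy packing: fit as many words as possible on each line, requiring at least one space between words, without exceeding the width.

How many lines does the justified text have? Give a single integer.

Line 1: ['sweet', 'blackboard'] (min_width=16, slack=0)
Line 2: ['spoon', 'new', 'music'] (min_width=15, slack=1)
Line 3: ['is', 'brown', 'box', 'any'] (min_width=16, slack=0)
Line 4: ['curtain', 'blue'] (min_width=12, slack=4)
Line 5: ['clean', 'ant'] (min_width=9, slack=7)
Line 6: ['content', 'fish', 'sky'] (min_width=16, slack=0)
Line 7: ['knife', 'bridge'] (min_width=12, slack=4)
Line 8: ['word', 'spoon'] (min_width=10, slack=6)
Line 9: ['banana', 'read', 'rice'] (min_width=16, slack=0)
Line 10: ['snow', 'wind'] (min_width=9, slack=7)
Line 11: ['display', 'butter'] (min_width=14, slack=2)
Total lines: 11

Answer: 11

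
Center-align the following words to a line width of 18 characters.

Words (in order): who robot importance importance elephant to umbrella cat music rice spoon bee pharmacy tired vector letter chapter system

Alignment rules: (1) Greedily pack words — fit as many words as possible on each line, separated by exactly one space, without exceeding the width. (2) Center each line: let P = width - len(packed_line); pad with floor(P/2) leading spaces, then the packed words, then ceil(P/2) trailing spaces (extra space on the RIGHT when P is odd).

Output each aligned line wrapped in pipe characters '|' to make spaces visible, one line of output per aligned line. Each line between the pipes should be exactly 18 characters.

Line 1: ['who', 'robot'] (min_width=9, slack=9)
Line 2: ['importance'] (min_width=10, slack=8)
Line 3: ['importance'] (min_width=10, slack=8)
Line 4: ['elephant', 'to'] (min_width=11, slack=7)
Line 5: ['umbrella', 'cat', 'music'] (min_width=18, slack=0)
Line 6: ['rice', 'spoon', 'bee'] (min_width=14, slack=4)
Line 7: ['pharmacy', 'tired'] (min_width=14, slack=4)
Line 8: ['vector', 'letter'] (min_width=13, slack=5)
Line 9: ['chapter', 'system'] (min_width=14, slack=4)

Answer: |    who robot     |
|    importance    |
|    importance    |
|   elephant to    |
|umbrella cat music|
|  rice spoon bee  |
|  pharmacy tired  |
|  vector letter   |
|  chapter system  |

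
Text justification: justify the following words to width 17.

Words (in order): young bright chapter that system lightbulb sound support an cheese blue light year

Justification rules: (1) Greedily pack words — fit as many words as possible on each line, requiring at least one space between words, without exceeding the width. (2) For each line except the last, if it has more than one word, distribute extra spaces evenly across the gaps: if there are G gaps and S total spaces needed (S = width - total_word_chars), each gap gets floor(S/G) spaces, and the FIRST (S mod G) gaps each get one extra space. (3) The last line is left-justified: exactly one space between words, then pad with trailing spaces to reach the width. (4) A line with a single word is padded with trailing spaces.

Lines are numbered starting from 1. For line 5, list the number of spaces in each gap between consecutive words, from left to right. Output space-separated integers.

Answer: 1 1

Derivation:
Line 1: ['young', 'bright'] (min_width=12, slack=5)
Line 2: ['chapter', 'that'] (min_width=12, slack=5)
Line 3: ['system', 'lightbulb'] (min_width=16, slack=1)
Line 4: ['sound', 'support', 'an'] (min_width=16, slack=1)
Line 5: ['cheese', 'blue', 'light'] (min_width=17, slack=0)
Line 6: ['year'] (min_width=4, slack=13)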